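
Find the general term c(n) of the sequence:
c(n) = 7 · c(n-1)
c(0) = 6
Pure geometric recurrence with ratio 7.
By induction c(n) = c(0) · (7)^n = 6 \cdot 7^{n}.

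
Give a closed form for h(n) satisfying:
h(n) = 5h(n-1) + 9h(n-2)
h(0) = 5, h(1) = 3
Characteristic equation: x² - 5x - 9 = 0.
Discriminant Δ = (5)² + 4·(9) = 61.
Roots r₁,₂ = (5 ± √61)/2, so r₁ = \frac{5}{2} + \frac{\sqrt{61}}{2}, r₂ = \frac{5}{2} - \frac{\sqrt{61}}{2}.
General solution: h(n) = A·r₁^n + B·r₂^n.
From the initial conditions, A + B = 5 and r₁A + r₂B = 3.
Since r₁ - r₂ = √61: A = (3 - (5)r₂)/√61 = \frac{5}{2} - \frac{19 \sqrt{61}}{122}, and B = 5 - A = \frac{19 \sqrt{61}}{122} + \frac{5}{2}.
So h(n) = \left(\frac{5}{2} - \frac{19 \sqrt{61}}{122}\right)\left(\frac{5}{2} + \frac{\sqrt{61}}{2}\right)^n + \left(\frac{19 \sqrt{61}}{122} + \frac{5}{2}\right)\left(\frac{5}{2} - \frac{\sqrt{61}}{2}\right)^n.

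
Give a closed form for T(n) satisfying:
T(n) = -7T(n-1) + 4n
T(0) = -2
First-order linear with linear forcing.
Homogeneous solution: T_h(n) = A·(-7)^n.
Try particular T_p(n) = pn + q. Substituting:
  pn + q = -7(p(n-1) + q) + 4n.
Matching the n-coefficient: p = -7p + 4 ⇒ p = \frac{1}{2}.
Matching constants: q = 7p - 7q ⇒ q = \frac{7}{16}.
General: T(n) = A·(-7)^n + \frac{n}{2} + \frac{7}{16}.
Apply T(0) = -2: A + \frac{7}{16} = -2 ⇒ A = - \frac{39}{16}.
So T(n) = - \frac{39 \left(-7\right)^{n}}{16} + \frac{n}{2} + \frac{7}{16}.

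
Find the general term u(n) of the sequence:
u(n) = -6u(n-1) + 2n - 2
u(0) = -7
First-order linear with linear forcing.
Homogeneous solution: u_h(n) = A·(-6)^n.
Try particular u_p(n) = pn + q. Substituting:
  pn + q = -6(p(n-1) + q) + 2n - 2.
Matching the n-coefficient: p = -6p + 2 ⇒ p = \frac{2}{7}.
Matching constants: q = 6p - 6q - 2 ⇒ q = - \frac{2}{49}.
General: u(n) = A·(-6)^n + \frac{2 n}{7} - \frac{2}{49}.
Apply u(0) = -7: A - \frac{2}{49} = -7 ⇒ A = - \frac{341}{49}.
So u(n) = - \frac{341 \left(-6\right)^{n}}{49} + \frac{2 n}{7} - \frac{2}{49}.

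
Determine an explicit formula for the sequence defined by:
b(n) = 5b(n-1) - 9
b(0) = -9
First-order linear non-homogeneous.
Homogeneous solution: b_h(n) = A·(5)^n.
Try constant particular solution b_p = K: K = 5K - 9 ⇒ K = \frac{9}{4}.
General: b(n) = A·(5)^n + \frac{9}{4}.
Apply b(0) = -9: A + \frac{9}{4} = -9 ⇒ A = - \frac{45}{4}.
So b(n) = \frac{9}{4} - \frac{45 \cdot 5^{n}}{4}.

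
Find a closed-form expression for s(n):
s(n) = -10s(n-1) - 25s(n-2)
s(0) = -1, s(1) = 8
Characteristic equation: x² + 10x + 25 = 0, which is (x - (-5))².
Repeated root r = -5.
General solution: s(n) = (A + Bn)·(-5)^n.
From s(0) = -1: A = -1.
From s(1) = 8: (A + B)·(-5) = 8 ⇒ B = - \frac{3}{5}.
So s(n) = \left(- \frac{3 n}{5} - 1\right) \cdot (-5)^n.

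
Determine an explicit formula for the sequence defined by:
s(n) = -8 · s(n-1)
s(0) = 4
Pure geometric recurrence with ratio -8.
By induction s(n) = s(0) · (-8)^n = 4 \left(-8\right)^{n}.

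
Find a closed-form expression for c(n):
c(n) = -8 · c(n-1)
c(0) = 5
Pure geometric recurrence with ratio -8.
By induction c(n) = c(0) · (-8)^n = 5 \left(-8\right)^{n}.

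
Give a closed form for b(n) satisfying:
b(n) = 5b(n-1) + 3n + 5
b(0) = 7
First-order linear with linear forcing.
Homogeneous solution: b_h(n) = A·(5)^n.
Try particular b_p(n) = pn + q. Substituting:
  pn + q = 5(p(n-1) + q) + 3n + 5.
Matching the n-coefficient: p = 5p + 3 ⇒ p = - \frac{3}{4}.
Matching constants: q = -5p + 5q + 5 ⇒ q = - \frac{35}{16}.
General: b(n) = A·(5)^n - \frac{3 n}{4} - \frac{35}{16}.
Apply b(0) = 7: A - \frac{35}{16} = 7 ⇒ A = \frac{147}{16}.
So b(n) = \frac{147 \cdot 5^{n}}{16} - \frac{3 n}{4} - \frac{35}{16}.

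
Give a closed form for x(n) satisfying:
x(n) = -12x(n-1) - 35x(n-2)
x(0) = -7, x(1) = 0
Characteristic equation: x² + 12x + 35 = 0, which factors as (x - (-7))(x - (-5)) = 0.
Roots r₁ = -7, r₂ = -5 (distinct).
General solution: x(n) = A·(-7)^n + B·(-5)^n.
From x(0) = -7: A + B = -7.
From x(1) = 0: -7A - 5B = 0.
Solving: A = \frac{35}{2}, B = - \frac{49}{2}.
So x(n) = - \frac{49 \left(-5\right)^{n}}{2} + \frac{35 \left(-7\right)^{n}}{2}.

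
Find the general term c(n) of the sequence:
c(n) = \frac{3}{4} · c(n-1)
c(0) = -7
Pure geometric recurrence with ratio \frac{3}{4}.
By induction c(n) = c(0) · (\frac{3}{4})^n = - 7 \left(\frac{3}{4}\right)^{n}.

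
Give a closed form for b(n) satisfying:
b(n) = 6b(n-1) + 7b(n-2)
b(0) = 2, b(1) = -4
Characteristic equation: x² - 6x - 7 = 0, which factors as (x - (-1))(x - (7)) = 0.
Roots r₁ = -1, r₂ = 7 (distinct).
General solution: b(n) = A·(-1)^n + B·(7)^n.
From b(0) = 2: A + B = 2.
From b(1) = -4: -A + 7B = -4.
Solving: A = \frac{9}{4}, B = - \frac{1}{4}.
So b(n) = \frac{9 \left(-1\right)^{n}}{4} - \frac{7^{n}}{4}.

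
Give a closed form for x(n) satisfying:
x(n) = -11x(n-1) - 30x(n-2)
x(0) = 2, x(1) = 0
Characteristic equation: x² + 11x + 30 = 0, which factors as (x - (-5))(x - (-6)) = 0.
Roots r₁ = -5, r₂ = -6 (distinct).
General solution: x(n) = A·(-5)^n + B·(-6)^n.
From x(0) = 2: A + B = 2.
From x(1) = 0: -5A - 6B = 0.
Solving: A = 12, B = -10.
So x(n) = 12 \left(-5\right)^{n} - 10 \left(-6\right)^{n}.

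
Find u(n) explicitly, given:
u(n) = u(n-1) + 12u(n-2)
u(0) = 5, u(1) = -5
Characteristic equation: x² - x - 12 = 0, which factors as (x - (4))(x - (-3)) = 0.
Roots r₁ = 4, r₂ = -3 (distinct).
General solution: u(n) = A·(4)^n + B·(-3)^n.
From u(0) = 5: A + B = 5.
From u(1) = -5: 4A - 3B = -5.
Solving: A = \frac{10}{7}, B = \frac{25}{7}.
So u(n) = \frac{25 \left(-3\right)^{n}}{7} + \frac{10 \cdot 4^{n}}{7}.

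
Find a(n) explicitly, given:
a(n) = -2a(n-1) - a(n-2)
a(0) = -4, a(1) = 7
Characteristic equation: x² + 2x + 1 = 0, which is (x - (-1))².
Repeated root r = -1.
General solution: a(n) = (A + Bn)·(-1)^n.
From a(0) = -4: A = -4.
From a(1) = 7: (A + B)·(-1) = 7 ⇒ B = -3.
So a(n) = \left(- 3 n - 4\right) \cdot (-1)^n.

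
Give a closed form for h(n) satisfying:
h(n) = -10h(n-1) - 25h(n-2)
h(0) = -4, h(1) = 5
Characteristic equation: x² + 10x + 25 = 0, which is (x - (-5))².
Repeated root r = -5.
General solution: h(n) = (A + Bn)·(-5)^n.
From h(0) = -4: A = -4.
From h(1) = 5: (A + B)·(-5) = 5 ⇒ B = 3.
So h(n) = \left(3 n - 4\right) \cdot (-5)^n.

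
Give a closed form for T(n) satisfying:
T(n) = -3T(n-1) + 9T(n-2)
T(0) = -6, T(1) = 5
Characteristic equation: x² + 3x - 9 = 0.
Discriminant Δ = (-3)² + 4·(9) = 45.
Roots r₁,₂ = (-3 ± √45)/2, so r₁ = - \frac{3}{2} + \frac{3 \sqrt{5}}{2}, r₂ = - \frac{3 \sqrt{5}}{2} - \frac{3}{2}.
General solution: T(n) = A·r₁^n + B·r₂^n.
From the initial conditions, A + B = -6 and r₁A + r₂B = 5.
Since r₁ - r₂ = √45: A = (5 - (-6)r₂)/√45 = -3 - \frac{4 \sqrt{5}}{15}, and B = -6 - A = -3 + \frac{4 \sqrt{5}}{15}.
So T(n) = \left(-3 - \frac{4 \sqrt{5}}{15}\right)\left(- \frac{3}{2} + \frac{3 \sqrt{5}}{2}\right)^n + \left(-3 + \frac{4 \sqrt{5}}{15}\right)\left(- \frac{3 \sqrt{5}}{2} - \frac{3}{2}\right)^n.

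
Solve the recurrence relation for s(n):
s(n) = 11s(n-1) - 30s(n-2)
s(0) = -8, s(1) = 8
Characteristic equation: x² - 11x + 30 = 0, which factors as (x - (5))(x - (6)) = 0.
Roots r₁ = 5, r₂ = 6 (distinct).
General solution: s(n) = A·(5)^n + B·(6)^n.
From s(0) = -8: A + B = -8.
From s(1) = 8: 5A + 6B = 8.
Solving: A = -56, B = 48.
So s(n) = - 56 \cdot 5^{n} + 48 \cdot 6^{n}.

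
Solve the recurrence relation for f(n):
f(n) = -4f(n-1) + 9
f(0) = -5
First-order linear non-homogeneous.
Homogeneous solution: f_h(n) = A·(-4)^n.
Try constant particular solution f_p = K: K = -4K + 9 ⇒ K = \frac{9}{5}.
General: f(n) = A·(-4)^n + \frac{9}{5}.
Apply f(0) = -5: A + \frac{9}{5} = -5 ⇒ A = - \frac{34}{5}.
So f(n) = \frac{9}{5} - \frac{34 \left(-4\right)^{n}}{5}.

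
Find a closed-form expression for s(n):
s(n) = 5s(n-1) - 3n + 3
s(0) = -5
First-order linear with linear forcing.
Homogeneous solution: s_h(n) = A·(5)^n.
Try particular s_p(n) = pn + q. Substituting:
  pn + q = 5(p(n-1) + q) - 3n + 3.
Matching the n-coefficient: p = 5p - 3 ⇒ p = \frac{3}{4}.
Matching constants: q = -5p + 5q + 3 ⇒ q = \frac{3}{16}.
General: s(n) = A·(5)^n + \frac{3 n}{4} + \frac{3}{16}.
Apply s(0) = -5: A + \frac{3}{16} = -5 ⇒ A = - \frac{83}{16}.
So s(n) = - \frac{83 \cdot 5^{n}}{16} + \frac{3 n}{4} + \frac{3}{16}.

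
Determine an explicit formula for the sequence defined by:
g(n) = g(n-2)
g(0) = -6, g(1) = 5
Characteristic equation: x² - 1 = 0, which factors as (x - (1))(x - (-1)) = 0.
Roots r₁ = 1, r₂ = -1 (distinct).
General solution: g(n) = A·(1)^n + B·(-1)^n.
From g(0) = -6: A + B = -6.
From g(1) = 5: A - B = 5.
Solving: A = - \frac{1}{2}, B = - \frac{11}{2}.
So g(n) = - \frac{11 \left(-1\right)^{n}}{2} - \frac{1}{2}.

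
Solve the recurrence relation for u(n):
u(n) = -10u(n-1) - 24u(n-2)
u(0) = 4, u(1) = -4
Characteristic equation: x² + 10x + 24 = 0, which factors as (x - (-6))(x - (-4)) = 0.
Roots r₁ = -6, r₂ = -4 (distinct).
General solution: u(n) = A·(-6)^n + B·(-4)^n.
From u(0) = 4: A + B = 4.
From u(1) = -4: -6A - 4B = -4.
Solving: A = -6, B = 10.
So u(n) = 10 \left(-4\right)^{n} - 6 \left(-6\right)^{n}.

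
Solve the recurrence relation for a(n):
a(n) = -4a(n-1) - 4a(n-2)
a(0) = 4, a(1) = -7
Characteristic equation: x² + 4x + 4 = 0, which is (x - (-2))².
Repeated root r = -2.
General solution: a(n) = (A + Bn)·(-2)^n.
From a(0) = 4: A = 4.
From a(1) = -7: (A + B)·(-2) = -7 ⇒ B = - \frac{1}{2}.
So a(n) = \left(4 - \frac{n}{2}\right) \cdot (-2)^n.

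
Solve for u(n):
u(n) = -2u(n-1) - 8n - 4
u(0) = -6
First-order linear with linear forcing.
Homogeneous solution: u_h(n) = A·(-2)^n.
Try particular u_p(n) = pn + q. Substituting:
  pn + q = -2(p(n-1) + q) - 8n - 4.
Matching the n-coefficient: p = -2p - 8 ⇒ p = - \frac{8}{3}.
Matching constants: q = 2p - 2q - 4 ⇒ q = - \frac{28}{9}.
General: u(n) = A·(-2)^n - \frac{8 n}{3} - \frac{28}{9}.
Apply u(0) = -6: A - \frac{28}{9} = -6 ⇒ A = - \frac{26}{9}.
So u(n) = - \frac{26 \left(-2\right)^{n}}{9} - \frac{8 n}{3} - \frac{28}{9}.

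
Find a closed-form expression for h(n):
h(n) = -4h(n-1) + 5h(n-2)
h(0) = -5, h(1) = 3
Characteristic equation: x² + 4x - 5 = 0, which factors as (x - (-5))(x - (1)) = 0.
Roots r₁ = -5, r₂ = 1 (distinct).
General solution: h(n) = A·(-5)^n + B·(1)^n.
From h(0) = -5: A + B = -5.
From h(1) = 3: -5A + B = 3.
Solving: A = - \frac{4}{3}, B = - \frac{11}{3}.
So h(n) = - \frac{4 \left(-5\right)^{n}}{3} - \frac{11}{3}.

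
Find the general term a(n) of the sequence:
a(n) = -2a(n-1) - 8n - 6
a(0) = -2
First-order linear with linear forcing.
Homogeneous solution: a_h(n) = A·(-2)^n.
Try particular a_p(n) = pn + q. Substituting:
  pn + q = -2(p(n-1) + q) - 8n - 6.
Matching the n-coefficient: p = -2p - 8 ⇒ p = - \frac{8}{3}.
Matching constants: q = 2p - 2q - 6 ⇒ q = - \frac{34}{9}.
General: a(n) = A·(-2)^n - \frac{8 n}{3} - \frac{34}{9}.
Apply a(0) = -2: A - \frac{34}{9} = -2 ⇒ A = \frac{16}{9}.
So a(n) = \frac{16 \left(-2\right)^{n}}{9} - \frac{8 n}{3} - \frac{34}{9}.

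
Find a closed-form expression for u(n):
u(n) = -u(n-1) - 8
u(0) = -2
First-order linear non-homogeneous.
Homogeneous solution: u_h(n) = A·(-1)^n.
Try constant particular solution u_p = K: K = -K - 8 ⇒ K = -4.
General: u(n) = A·(-1)^n - 4.
Apply u(0) = -2: A - 4 = -2 ⇒ A = 2.
So u(n) = 2 \left(-1\right)^{n} - 4.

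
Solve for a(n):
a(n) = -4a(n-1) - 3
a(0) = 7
First-order linear non-homogeneous.
Homogeneous solution: a_h(n) = A·(-4)^n.
Try constant particular solution a_p = K: K = -4K - 3 ⇒ K = - \frac{3}{5}.
General: a(n) = A·(-4)^n - \frac{3}{5}.
Apply a(0) = 7: A - \frac{3}{5} = 7 ⇒ A = \frac{38}{5}.
So a(n) = \frac{38 \left(-4\right)^{n}}{5} - \frac{3}{5}.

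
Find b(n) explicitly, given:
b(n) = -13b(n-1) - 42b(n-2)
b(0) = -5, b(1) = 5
Characteristic equation: x² + 13x + 42 = 0, which factors as (x - (-7))(x - (-6)) = 0.
Roots r₁ = -7, r₂ = -6 (distinct).
General solution: b(n) = A·(-7)^n + B·(-6)^n.
From b(0) = -5: A + B = -5.
From b(1) = 5: -7A - 6B = 5.
Solving: A = 25, B = -30.
So b(n) = - 30 \left(-6\right)^{n} + 25 \left(-7\right)^{n}.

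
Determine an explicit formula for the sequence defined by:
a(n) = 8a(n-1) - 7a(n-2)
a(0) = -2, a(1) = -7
Characteristic equation: x² - 8x + 7 = 0, which factors as (x - (7))(x - (1)) = 0.
Roots r₁ = 7, r₂ = 1 (distinct).
General solution: a(n) = A·(7)^n + B·(1)^n.
From a(0) = -2: A + B = -2.
From a(1) = -7: 7A + B = -7.
Solving: A = - \frac{5}{6}, B = - \frac{7}{6}.
So a(n) = - \frac{5 \cdot 7^{n}}{6} - \frac{7}{6}.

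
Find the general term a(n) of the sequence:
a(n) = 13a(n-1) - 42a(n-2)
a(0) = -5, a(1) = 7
Characteristic equation: x² - 13x + 42 = 0, which factors as (x - (6))(x - (7)) = 0.
Roots r₁ = 6, r₂ = 7 (distinct).
General solution: a(n) = A·(6)^n + B·(7)^n.
From a(0) = -5: A + B = -5.
From a(1) = 7: 6A + 7B = 7.
Solving: A = -42, B = 37.
So a(n) = - 42 \cdot 6^{n} + 37 \cdot 7^{n}.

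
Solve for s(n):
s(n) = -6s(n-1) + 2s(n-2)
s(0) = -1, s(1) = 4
Characteristic equation: x² + 6x - 2 = 0.
Discriminant Δ = (-6)² + 4·(2) = 44.
Roots r₁,₂ = (-6 ± √44)/2, so r₁ = -3 + \sqrt{11}, r₂ = - \sqrt{11} - 3.
General solution: s(n) = A·r₁^n + B·r₂^n.
From the initial conditions, A + B = -1 and r₁A + r₂B = 4.
Since r₁ - r₂ = √44: A = (4 - (-1)r₂)/√44 = - \frac{1}{2} + \frac{\sqrt{11}}{22}, and B = -1 - A = - \frac{1}{2} - \frac{\sqrt{11}}{22}.
So s(n) = \left(- \frac{1}{2} + \frac{\sqrt{11}}{22}\right)\left(-3 + \sqrt{11}\right)^n + \left(- \frac{1}{2} - \frac{\sqrt{11}}{22}\right)\left(- \sqrt{11} - 3\right)^n.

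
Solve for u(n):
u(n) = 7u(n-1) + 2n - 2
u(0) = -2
First-order linear with linear forcing.
Homogeneous solution: u_h(n) = A·(7)^n.
Try particular u_p(n) = pn + q. Substituting:
  pn + q = 7(p(n-1) + q) + 2n - 2.
Matching the n-coefficient: p = 7p + 2 ⇒ p = - \frac{1}{3}.
Matching constants: q = -7p + 7q - 2 ⇒ q = - \frac{1}{18}.
General: u(n) = A·(7)^n - \frac{n}{3} - \frac{1}{18}.
Apply u(0) = -2: A - \frac{1}{18} = -2 ⇒ A = - \frac{35}{18}.
So u(n) = - \frac{35 \cdot 7^{n}}{18} - \frac{n}{3} - \frac{1}{18}.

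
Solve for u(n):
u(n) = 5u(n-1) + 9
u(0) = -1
First-order linear non-homogeneous.
Homogeneous solution: u_h(n) = A·(5)^n.
Try constant particular solution u_p = K: K = 5K + 9 ⇒ K = - \frac{9}{4}.
General: u(n) = A·(5)^n - \frac{9}{4}.
Apply u(0) = -1: A - \frac{9}{4} = -1 ⇒ A = \frac{5}{4}.
So u(n) = \frac{5 \cdot 5^{n}}{4} - \frac{9}{4}.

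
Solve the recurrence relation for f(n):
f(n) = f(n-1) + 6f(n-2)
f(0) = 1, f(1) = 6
Characteristic equation: x² - x - 6 = 0, which factors as (x - (3))(x - (-2)) = 0.
Roots r₁ = 3, r₂ = -2 (distinct).
General solution: f(n) = A·(3)^n + B·(-2)^n.
From f(0) = 1: A + B = 1.
From f(1) = 6: 3A - 2B = 6.
Solving: A = \frac{8}{5}, B = - \frac{3}{5}.
So f(n) = - \frac{3 \left(-2\right)^{n}}{5} + \frac{8 \cdot 3^{n}}{5}.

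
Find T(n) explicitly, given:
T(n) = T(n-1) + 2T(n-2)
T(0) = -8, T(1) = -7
Characteristic equation: x² - x - 2 = 0, which factors as (x - (2))(x - (-1)) = 0.
Roots r₁ = 2, r₂ = -1 (distinct).
General solution: T(n) = A·(2)^n + B·(-1)^n.
From T(0) = -8: A + B = -8.
From T(1) = -7: 2A - B = -7.
Solving: A = -5, B = -3.
So T(n) = - 3 \left(-1\right)^{n} - 5 \cdot 2^{n}.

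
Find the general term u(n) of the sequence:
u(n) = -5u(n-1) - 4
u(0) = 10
First-order linear non-homogeneous.
Homogeneous solution: u_h(n) = A·(-5)^n.
Try constant particular solution u_p = K: K = -5K - 4 ⇒ K = - \frac{2}{3}.
General: u(n) = A·(-5)^n - \frac{2}{3}.
Apply u(0) = 10: A - \frac{2}{3} = 10 ⇒ A = \frac{32}{3}.
So u(n) = \frac{32 \left(-5\right)^{n}}{3} - \frac{2}{3}.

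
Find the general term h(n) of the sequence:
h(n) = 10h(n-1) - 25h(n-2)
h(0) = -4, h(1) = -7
Characteristic equation: x² - 10x + 25 = 0, which is (x - (5))².
Repeated root r = 5.
General solution: h(n) = (A + Bn)·(5)^n.
From h(0) = -4: A = -4.
From h(1) = -7: (A + B)·(5) = -7 ⇒ B = \frac{13}{5}.
So h(n) = \left(\frac{13 n}{5} - 4\right) \cdot (5)^n.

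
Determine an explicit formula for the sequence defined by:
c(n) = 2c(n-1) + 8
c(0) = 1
First-order linear non-homogeneous.
Homogeneous solution: c_h(n) = A·(2)^n.
Try constant particular solution c_p = K: K = 2K + 8 ⇒ K = -8.
General: c(n) = A·(2)^n - 8.
Apply c(0) = 1: A - 8 = 1 ⇒ A = 9.
So c(n) = 9 \cdot 2^{n} - 8.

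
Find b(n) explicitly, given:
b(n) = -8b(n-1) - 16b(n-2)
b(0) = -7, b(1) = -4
Characteristic equation: x² + 8x + 16 = 0, which is (x - (-4))².
Repeated root r = -4.
General solution: b(n) = (A + Bn)·(-4)^n.
From b(0) = -7: A = -7.
From b(1) = -4: (A + B)·(-4) = -4 ⇒ B = 8.
So b(n) = \left(8 n - 7\right) \cdot (-4)^n.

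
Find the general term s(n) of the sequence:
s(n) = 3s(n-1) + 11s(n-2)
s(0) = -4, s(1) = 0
Characteristic equation: x² - 3x - 11 = 0.
Discriminant Δ = (3)² + 4·(11) = 53.
Roots r₁,₂ = (3 ± √53)/2, so r₁ = \frac{3}{2} + \frac{\sqrt{53}}{2}, r₂ = \frac{3}{2} - \frac{\sqrt{53}}{2}.
General solution: s(n) = A·r₁^n + B·r₂^n.
From the initial conditions, A + B = -4 and r₁A + r₂B = 0.
Since r₁ - r₂ = √53: A = (0 - (-4)r₂)/√53 = -2 + \frac{6 \sqrt{53}}{53}, and B = -4 - A = -2 - \frac{6 \sqrt{53}}{53}.
So s(n) = \left(-2 + \frac{6 \sqrt{53}}{53}\right)\left(\frac{3}{2} + \frac{\sqrt{53}}{2}\right)^n + \left(-2 - \frac{6 \sqrt{53}}{53}\right)\left(\frac{3}{2} - \frac{\sqrt{53}}{2}\right)^n.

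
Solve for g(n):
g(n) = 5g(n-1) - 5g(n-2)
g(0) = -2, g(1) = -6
Characteristic equation: x² - 5x + 5 = 0.
Discriminant Δ = (5)² + 4·(-5) = 5.
Roots r₁,₂ = (5 ± √5)/2, so r₁ = \frac{\sqrt{5}}{2} + \frac{5}{2}, r₂ = \frac{5}{2} - \frac{\sqrt{5}}{2}.
General solution: g(n) = A·r₁^n + B·r₂^n.
From the initial conditions, A + B = -2 and r₁A + r₂B = -6.
Since r₁ - r₂ = √5: A = (-6 - (-2)r₂)/√5 = -1 - \frac{\sqrt{5}}{5}, and B = -2 - A = -1 + \frac{\sqrt{5}}{5}.
So g(n) = \left(-1 - \frac{\sqrt{5}}{5}\right)\left(\frac{\sqrt{5}}{2} + \frac{5}{2}\right)^n + \left(-1 + \frac{\sqrt{5}}{5}\right)\left(\frac{5}{2} - \frac{\sqrt{5}}{2}\right)^n.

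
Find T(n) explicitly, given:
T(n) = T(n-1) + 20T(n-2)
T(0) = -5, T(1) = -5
Characteristic equation: x² - x - 20 = 0, which factors as (x - (-4))(x - (5)) = 0.
Roots r₁ = -4, r₂ = 5 (distinct).
General solution: T(n) = A·(-4)^n + B·(5)^n.
From T(0) = -5: A + B = -5.
From T(1) = -5: -4A + 5B = -5.
Solving: A = - \frac{20}{9}, B = - \frac{25}{9}.
So T(n) = - \frac{20 \left(-4\right)^{n}}{9} - \frac{25 \cdot 5^{n}}{9}.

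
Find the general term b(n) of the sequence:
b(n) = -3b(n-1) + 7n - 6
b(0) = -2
First-order linear with linear forcing.
Homogeneous solution: b_h(n) = A·(-3)^n.
Try particular b_p(n) = pn + q. Substituting:
  pn + q = -3(p(n-1) + q) + 7n - 6.
Matching the n-coefficient: p = -3p + 7 ⇒ p = \frac{7}{4}.
Matching constants: q = 3p - 3q - 6 ⇒ q = - \frac{3}{16}.
General: b(n) = A·(-3)^n + \frac{7 n}{4} - \frac{3}{16}.
Apply b(0) = -2: A - \frac{3}{16} = -2 ⇒ A = - \frac{29}{16}.
So b(n) = - \frac{29 \left(-3\right)^{n}}{16} + \frac{7 n}{4} - \frac{3}{16}.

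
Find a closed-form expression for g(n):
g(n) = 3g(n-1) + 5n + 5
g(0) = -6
First-order linear with linear forcing.
Homogeneous solution: g_h(n) = A·(3)^n.
Try particular g_p(n) = pn + q. Substituting:
  pn + q = 3(p(n-1) + q) + 5n + 5.
Matching the n-coefficient: p = 3p + 5 ⇒ p = - \frac{5}{2}.
Matching constants: q = -3p + 3q + 5 ⇒ q = - \frac{25}{4}.
General: g(n) = A·(3)^n - \frac{5 n}{2} - \frac{25}{4}.
Apply g(0) = -6: A - \frac{25}{4} = -6 ⇒ A = \frac{1}{4}.
So g(n) = \frac{3^{n}}{4} - \frac{5 n}{2} - \frac{25}{4}.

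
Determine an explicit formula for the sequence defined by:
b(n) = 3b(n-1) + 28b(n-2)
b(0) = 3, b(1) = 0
Characteristic equation: x² - 3x - 28 = 0, which factors as (x - (7))(x - (-4)) = 0.
Roots r₁ = 7, r₂ = -4 (distinct).
General solution: b(n) = A·(7)^n + B·(-4)^n.
From b(0) = 3: A + B = 3.
From b(1) = 0: 7A - 4B = 0.
Solving: A = \frac{12}{11}, B = \frac{21}{11}.
So b(n) = \frac{21 \left(-4\right)^{n}}{11} + \frac{12 \cdot 7^{n}}{11}.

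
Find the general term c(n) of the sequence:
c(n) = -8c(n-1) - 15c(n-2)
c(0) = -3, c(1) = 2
Characteristic equation: x² + 8x + 15 = 0, which factors as (x - (-5))(x - (-3)) = 0.
Roots r₁ = -5, r₂ = -3 (distinct).
General solution: c(n) = A·(-5)^n + B·(-3)^n.
From c(0) = -3: A + B = -3.
From c(1) = 2: -5A - 3B = 2.
Solving: A = \frac{7}{2}, B = - \frac{13}{2}.
So c(n) = - \frac{13 \left(-3\right)^{n}}{2} + \frac{7 \left(-5\right)^{n}}{2}.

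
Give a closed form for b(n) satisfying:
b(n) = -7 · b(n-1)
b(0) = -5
Pure geometric recurrence with ratio -7.
By induction b(n) = b(0) · (-7)^n = - 5 \left(-7\right)^{n}.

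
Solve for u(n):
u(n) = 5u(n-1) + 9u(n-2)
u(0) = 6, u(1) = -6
Characteristic equation: x² - 5x - 9 = 0.
Discriminant Δ = (5)² + 4·(9) = 61.
Roots r₁,₂ = (5 ± √61)/2, so r₁ = \frac{5}{2} + \frac{\sqrt{61}}{2}, r₂ = \frac{5}{2} - \frac{\sqrt{61}}{2}.
General solution: u(n) = A·r₁^n + B·r₂^n.
From the initial conditions, A + B = 6 and r₁A + r₂B = -6.
Since r₁ - r₂ = √61: A = (-6 - (6)r₂)/√61 = 3 - \frac{21 \sqrt{61}}{61}, and B = 6 - A = \frac{21 \sqrt{61}}{61} + 3.
So u(n) = \left(3 - \frac{21 \sqrt{61}}{61}\right)\left(\frac{5}{2} + \frac{\sqrt{61}}{2}\right)^n + \left(\frac{21 \sqrt{61}}{61} + 3\right)\left(\frac{5}{2} - \frac{\sqrt{61}}{2}\right)^n.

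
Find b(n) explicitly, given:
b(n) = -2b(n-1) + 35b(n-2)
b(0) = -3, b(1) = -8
Characteristic equation: x² + 2x - 35 = 0, which factors as (x - (-7))(x - (5)) = 0.
Roots r₁ = -7, r₂ = 5 (distinct).
General solution: b(n) = A·(-7)^n + B·(5)^n.
From b(0) = -3: A + B = -3.
From b(1) = -8: -7A + 5B = -8.
Solving: A = - \frac{7}{12}, B = - \frac{29}{12}.
So b(n) = - \frac{7 \left(-7\right)^{n}}{12} - \frac{29 \cdot 5^{n}}{12}.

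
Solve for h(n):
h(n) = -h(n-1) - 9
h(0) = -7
First-order linear non-homogeneous.
Homogeneous solution: h_h(n) = A·(-1)^n.
Try constant particular solution h_p = K: K = -K - 9 ⇒ K = - \frac{9}{2}.
General: h(n) = A·(-1)^n - \frac{9}{2}.
Apply h(0) = -7: A - \frac{9}{2} = -7 ⇒ A = - \frac{5}{2}.
So h(n) = - \frac{5 \left(-1\right)^{n}}{2} - \frac{9}{2}.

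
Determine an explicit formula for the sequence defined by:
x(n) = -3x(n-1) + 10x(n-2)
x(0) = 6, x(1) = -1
Characteristic equation: x² + 3x - 10 = 0, which factors as (x - (-5))(x - (2)) = 0.
Roots r₁ = -5, r₂ = 2 (distinct).
General solution: x(n) = A·(-5)^n + B·(2)^n.
From x(0) = 6: A + B = 6.
From x(1) = -1: -5A + 2B = -1.
Solving: A = \frac{13}{7}, B = \frac{29}{7}.
So x(n) = \frac{13 \left(-5\right)^{n}}{7} + \frac{29 \cdot 2^{n}}{7}.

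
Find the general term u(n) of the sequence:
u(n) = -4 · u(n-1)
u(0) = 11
Pure geometric recurrence with ratio -4.
By induction u(n) = u(0) · (-4)^n = 11 \left(-4\right)^{n}.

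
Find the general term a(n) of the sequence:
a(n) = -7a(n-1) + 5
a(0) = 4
First-order linear non-homogeneous.
Homogeneous solution: a_h(n) = A·(-7)^n.
Try constant particular solution a_p = K: K = -7K + 5 ⇒ K = \frac{5}{8}.
General: a(n) = A·(-7)^n + \frac{5}{8}.
Apply a(0) = 4: A + \frac{5}{8} = 4 ⇒ A = \frac{27}{8}.
So a(n) = \frac{27 \left(-7\right)^{n}}{8} + \frac{5}{8}.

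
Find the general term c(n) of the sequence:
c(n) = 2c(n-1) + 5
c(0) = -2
First-order linear non-homogeneous.
Homogeneous solution: c_h(n) = A·(2)^n.
Try constant particular solution c_p = K: K = 2K + 5 ⇒ K = -5.
General: c(n) = A·(2)^n - 5.
Apply c(0) = -2: A - 5 = -2 ⇒ A = 3.
So c(n) = 3 \cdot 2^{n} - 5.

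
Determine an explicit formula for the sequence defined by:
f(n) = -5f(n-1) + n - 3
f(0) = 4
First-order linear with linear forcing.
Homogeneous solution: f_h(n) = A·(-5)^n.
Try particular f_p(n) = pn + q. Substituting:
  pn + q = -5(p(n-1) + q) + n - 3.
Matching the n-coefficient: p = -5p + 1 ⇒ p = \frac{1}{6}.
Matching constants: q = 5p - 5q - 3 ⇒ q = - \frac{13}{36}.
General: f(n) = A·(-5)^n + \frac{n}{6} - \frac{13}{36}.
Apply f(0) = 4: A - \frac{13}{36} = 4 ⇒ A = \frac{157}{36}.
So f(n) = \frac{157 \left(-5\right)^{n}}{36} + \frac{n}{6} - \frac{13}{36}.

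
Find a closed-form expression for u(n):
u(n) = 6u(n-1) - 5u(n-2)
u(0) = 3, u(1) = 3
Characteristic equation: x² - 6x + 5 = 0, which factors as (x - (1))(x - (5)) = 0.
Roots r₁ = 1, r₂ = 5 (distinct).
General solution: u(n) = A·(1)^n + B·(5)^n.
From u(0) = 3: A + B = 3.
From u(1) = 3: A + 5B = 3.
Solving: A = 3, B = 0.
So u(n) = 3.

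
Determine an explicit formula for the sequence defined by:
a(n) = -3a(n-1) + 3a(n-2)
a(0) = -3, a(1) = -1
Characteristic equation: x² + 3x - 3 = 0.
Discriminant Δ = (-3)² + 4·(3) = 21.
Roots r₁,₂ = (-3 ± √21)/2, so r₁ = - \frac{3}{2} + \frac{\sqrt{21}}{2}, r₂ = - \frac{\sqrt{21}}{2} - \frac{3}{2}.
General solution: a(n) = A·r₁^n + B·r₂^n.
From the initial conditions, A + B = -3 and r₁A + r₂B = -1.
Since r₁ - r₂ = √21: A = (-1 - (-3)r₂)/√21 = - \frac{3}{2} - \frac{11 \sqrt{21}}{42}, and B = -3 - A = - \frac{3}{2} + \frac{11 \sqrt{21}}{42}.
So a(n) = \left(- \frac{3}{2} - \frac{11 \sqrt{21}}{42}\right)\left(- \frac{3}{2} + \frac{\sqrt{21}}{2}\right)^n + \left(- \frac{3}{2} + \frac{11 \sqrt{21}}{42}\right)\left(- \frac{\sqrt{21}}{2} - \frac{3}{2}\right)^n.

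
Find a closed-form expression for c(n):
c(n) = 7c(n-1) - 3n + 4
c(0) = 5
First-order linear with linear forcing.
Homogeneous solution: c_h(n) = A·(7)^n.
Try particular c_p(n) = pn + q. Substituting:
  pn + q = 7(p(n-1) + q) - 3n + 4.
Matching the n-coefficient: p = 7p - 3 ⇒ p = \frac{1}{2}.
Matching constants: q = -7p + 7q + 4 ⇒ q = - \frac{1}{12}.
General: c(n) = A·(7)^n + \frac{n}{2} - \frac{1}{12}.
Apply c(0) = 5: A - \frac{1}{12} = 5 ⇒ A = \frac{61}{12}.
So c(n) = \frac{61 \cdot 7^{n}}{12} + \frac{n}{2} - \frac{1}{12}.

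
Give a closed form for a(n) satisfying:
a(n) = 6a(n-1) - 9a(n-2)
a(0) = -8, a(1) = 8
Characteristic equation: x² - 6x + 9 = 0, which is (x - (3))².
Repeated root r = 3.
General solution: a(n) = (A + Bn)·(3)^n.
From a(0) = -8: A = -8.
From a(1) = 8: (A + B)·(3) = 8 ⇒ B = \frac{32}{3}.
So a(n) = \left(\frac{32 n}{3} - 8\right) \cdot (3)^n.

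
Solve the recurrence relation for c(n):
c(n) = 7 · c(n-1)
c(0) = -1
Pure geometric recurrence with ratio 7.
By induction c(n) = c(0) · (7)^n = - 7^{n}.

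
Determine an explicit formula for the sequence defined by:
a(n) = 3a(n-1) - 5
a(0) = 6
First-order linear non-homogeneous.
Homogeneous solution: a_h(n) = A·(3)^n.
Try constant particular solution a_p = K: K = 3K - 5 ⇒ K = \frac{5}{2}.
General: a(n) = A·(3)^n + \frac{5}{2}.
Apply a(0) = 6: A + \frac{5}{2} = 6 ⇒ A = \frac{7}{2}.
So a(n) = \frac{7 \cdot 3^{n}}{2} + \frac{5}{2}.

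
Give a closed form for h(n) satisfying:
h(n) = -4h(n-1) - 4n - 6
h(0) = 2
First-order linear with linear forcing.
Homogeneous solution: h_h(n) = A·(-4)^n.
Try particular h_p(n) = pn + q. Substituting:
  pn + q = -4(p(n-1) + q) - 4n - 6.
Matching the n-coefficient: p = -4p - 4 ⇒ p = - \frac{4}{5}.
Matching constants: q = 4p - 4q - 6 ⇒ q = - \frac{46}{25}.
General: h(n) = A·(-4)^n - \frac{4 n}{5} - \frac{46}{25}.
Apply h(0) = 2: A - \frac{46}{25} = 2 ⇒ A = \frac{96}{25}.
So h(n) = \frac{96 \left(-4\right)^{n}}{25} - \frac{4 n}{5} - \frac{46}{25}.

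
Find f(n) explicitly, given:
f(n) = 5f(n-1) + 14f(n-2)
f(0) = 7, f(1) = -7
Characteristic equation: x² - 5x - 14 = 0, which factors as (x - (-2))(x - (7)) = 0.
Roots r₁ = -2, r₂ = 7 (distinct).
General solution: f(n) = A·(-2)^n + B·(7)^n.
From f(0) = 7: A + B = 7.
From f(1) = -7: -2A + 7B = -7.
Solving: A = \frac{56}{9}, B = \frac{7}{9}.
So f(n) = \frac{56 \left(-2\right)^{n}}{9} + \frac{7 \cdot 7^{n}}{9}.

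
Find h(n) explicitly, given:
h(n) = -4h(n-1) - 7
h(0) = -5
First-order linear non-homogeneous.
Homogeneous solution: h_h(n) = A·(-4)^n.
Try constant particular solution h_p = K: K = -4K - 7 ⇒ K = - \frac{7}{5}.
General: h(n) = A·(-4)^n - \frac{7}{5}.
Apply h(0) = -5: A - \frac{7}{5} = -5 ⇒ A = - \frac{18}{5}.
So h(n) = - \frac{18 \left(-4\right)^{n}}{5} - \frac{7}{5}.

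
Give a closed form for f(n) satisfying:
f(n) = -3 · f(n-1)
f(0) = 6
Pure geometric recurrence with ratio -3.
By induction f(n) = f(0) · (-3)^n = 6 \left(-3\right)^{n}.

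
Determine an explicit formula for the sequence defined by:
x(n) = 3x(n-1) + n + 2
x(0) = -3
First-order linear with linear forcing.
Homogeneous solution: x_h(n) = A·(3)^n.
Try particular x_p(n) = pn + q. Substituting:
  pn + q = 3(p(n-1) + q) + n + 2.
Matching the n-coefficient: p = 3p + 1 ⇒ p = - \frac{1}{2}.
Matching constants: q = -3p + 3q + 2 ⇒ q = - \frac{7}{4}.
General: x(n) = A·(3)^n - \frac{n}{2} - \frac{7}{4}.
Apply x(0) = -3: A - \frac{7}{4} = -3 ⇒ A = - \frac{5}{4}.
So x(n) = - \frac{5 \cdot 3^{n}}{4} - \frac{n}{2} - \frac{7}{4}.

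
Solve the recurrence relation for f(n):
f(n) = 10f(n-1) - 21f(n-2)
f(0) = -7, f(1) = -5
Characteristic equation: x² - 10x + 21 = 0, which factors as (x - (3))(x - (7)) = 0.
Roots r₁ = 3, r₂ = 7 (distinct).
General solution: f(n) = A·(3)^n + B·(7)^n.
From f(0) = -7: A + B = -7.
From f(1) = -5: 3A + 7B = -5.
Solving: A = -11, B = 4.
So f(n) = - 11 \cdot 3^{n} + 4 \cdot 7^{n}.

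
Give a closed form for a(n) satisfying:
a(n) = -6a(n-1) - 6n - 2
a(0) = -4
First-order linear with linear forcing.
Homogeneous solution: a_h(n) = A·(-6)^n.
Try particular a_p(n) = pn + q. Substituting:
  pn + q = -6(p(n-1) + q) - 6n - 2.
Matching the n-coefficient: p = -6p - 6 ⇒ p = - \frac{6}{7}.
Matching constants: q = 6p - 6q - 2 ⇒ q = - \frac{50}{49}.
General: a(n) = A·(-6)^n - \frac{6 n}{7} - \frac{50}{49}.
Apply a(0) = -4: A - \frac{50}{49} = -4 ⇒ A = - \frac{146}{49}.
So a(n) = - \frac{146 \left(-6\right)^{n}}{49} - \frac{6 n}{7} - \frac{50}{49}.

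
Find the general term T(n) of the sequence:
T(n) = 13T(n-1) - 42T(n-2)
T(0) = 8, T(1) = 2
Characteristic equation: x² - 13x + 42 = 0, which factors as (x - (7))(x - (6)) = 0.
Roots r₁ = 7, r₂ = 6 (distinct).
General solution: T(n) = A·(7)^n + B·(6)^n.
From T(0) = 8: A + B = 8.
From T(1) = 2: 7A + 6B = 2.
Solving: A = -46, B = 54.
So T(n) = 54 \cdot 6^{n} - 46 \cdot 7^{n}.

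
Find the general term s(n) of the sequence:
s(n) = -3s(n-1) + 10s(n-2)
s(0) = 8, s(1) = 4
Characteristic equation: x² + 3x - 10 = 0, which factors as (x - (-5))(x - (2)) = 0.
Roots r₁ = -5, r₂ = 2 (distinct).
General solution: s(n) = A·(-5)^n + B·(2)^n.
From s(0) = 8: A + B = 8.
From s(1) = 4: -5A + 2B = 4.
Solving: A = \frac{12}{7}, B = \frac{44}{7}.
So s(n) = \frac{12 \left(-5\right)^{n}}{7} + \frac{44 \cdot 2^{n}}{7}.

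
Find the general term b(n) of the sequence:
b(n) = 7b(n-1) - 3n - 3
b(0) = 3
First-order linear with linear forcing.
Homogeneous solution: b_h(n) = A·(7)^n.
Try particular b_p(n) = pn + q. Substituting:
  pn + q = 7(p(n-1) + q) - 3n - 3.
Matching the n-coefficient: p = 7p - 3 ⇒ p = \frac{1}{2}.
Matching constants: q = -7p + 7q - 3 ⇒ q = \frac{13}{12}.
General: b(n) = A·(7)^n + \frac{n}{2} + \frac{13}{12}.
Apply b(0) = 3: A + \frac{13}{12} = 3 ⇒ A = \frac{23}{12}.
So b(n) = \frac{23 \cdot 7^{n}}{12} + \frac{n}{2} + \frac{13}{12}.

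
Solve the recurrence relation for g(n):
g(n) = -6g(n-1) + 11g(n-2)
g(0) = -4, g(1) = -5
Characteristic equation: x² + 6x - 11 = 0.
Discriminant Δ = (-6)² + 4·(11) = 80.
Roots r₁,₂ = (-6 ± √80)/2, so r₁ = -3 + 2 \sqrt{5}, r₂ = - 2 \sqrt{5} - 3.
General solution: g(n) = A·r₁^n + B·r₂^n.
From the initial conditions, A + B = -4 and r₁A + r₂B = -5.
Since r₁ - r₂ = √80: A = (-5 - (-4)r₂)/√80 = -2 - \frac{17 \sqrt{5}}{20}, and B = -4 - A = -2 + \frac{17 \sqrt{5}}{20}.
So g(n) = \left(-2 - \frac{17 \sqrt{5}}{20}\right)\left(-3 + 2 \sqrt{5}\right)^n + \left(-2 + \frac{17 \sqrt{5}}{20}\right)\left(- 2 \sqrt{5} - 3\right)^n.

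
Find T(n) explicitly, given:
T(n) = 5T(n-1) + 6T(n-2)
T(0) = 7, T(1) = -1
Characteristic equation: x² - 5x - 6 = 0, which factors as (x - (6))(x - (-1)) = 0.
Roots r₁ = 6, r₂ = -1 (distinct).
General solution: T(n) = A·(6)^n + B·(-1)^n.
From T(0) = 7: A + B = 7.
From T(1) = -1: 6A - B = -1.
Solving: A = \frac{6}{7}, B = \frac{43}{7}.
So T(n) = \frac{43 \left(-1\right)^{n}}{7} + \frac{6 \cdot 6^{n}}{7}.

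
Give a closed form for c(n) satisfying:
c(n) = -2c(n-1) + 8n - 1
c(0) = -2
First-order linear with linear forcing.
Homogeneous solution: c_h(n) = A·(-2)^n.
Try particular c_p(n) = pn + q. Substituting:
  pn + q = -2(p(n-1) + q) + 8n - 1.
Matching the n-coefficient: p = -2p + 8 ⇒ p = \frac{8}{3}.
Matching constants: q = 2p - 2q - 1 ⇒ q = \frac{13}{9}.
General: c(n) = A·(-2)^n + \frac{8 n}{3} + \frac{13}{9}.
Apply c(0) = -2: A + \frac{13}{9} = -2 ⇒ A = - \frac{31}{9}.
So c(n) = - \frac{31 \left(-2\right)^{n}}{9} + \frac{8 n}{3} + \frac{13}{9}.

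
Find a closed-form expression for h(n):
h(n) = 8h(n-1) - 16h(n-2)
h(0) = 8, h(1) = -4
Characteristic equation: x² - 8x + 16 = 0, which is (x - (4))².
Repeated root r = 4.
General solution: h(n) = (A + Bn)·(4)^n.
From h(0) = 8: A = 8.
From h(1) = -4: (A + B)·(4) = -4 ⇒ B = -9.
So h(n) = \left(8 - 9 n\right) \cdot (4)^n.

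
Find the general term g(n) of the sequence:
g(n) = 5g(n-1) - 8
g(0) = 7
First-order linear non-homogeneous.
Homogeneous solution: g_h(n) = A·(5)^n.
Try constant particular solution g_p = K: K = 5K - 8 ⇒ K = 2.
General: g(n) = A·(5)^n + 2.
Apply g(0) = 7: A + 2 = 7 ⇒ A = 5.
So g(n) = 5 \cdot 5^{n} + 2.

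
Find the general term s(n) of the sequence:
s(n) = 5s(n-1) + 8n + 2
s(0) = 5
First-order linear with linear forcing.
Homogeneous solution: s_h(n) = A·(5)^n.
Try particular s_p(n) = pn + q. Substituting:
  pn + q = 5(p(n-1) + q) + 8n + 2.
Matching the n-coefficient: p = 5p + 8 ⇒ p = -2.
Matching constants: q = -5p + 5q + 2 ⇒ q = -3.
General: s(n) = A·(5)^n - 2 n - 3.
Apply s(0) = 5: A - 3 = 5 ⇒ A = 8.
So s(n) = 8 \cdot 5^{n} - 2 n - 3.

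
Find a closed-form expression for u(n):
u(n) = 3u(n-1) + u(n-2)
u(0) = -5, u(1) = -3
Characteristic equation: x² - 3x - 1 = 0.
Discriminant Δ = (3)² + 4·(1) = 13.
Roots r₁,₂ = (3 ± √13)/2, so r₁ = \frac{3}{2} + \frac{\sqrt{13}}{2}, r₂ = \frac{3}{2} - \frac{\sqrt{13}}{2}.
General solution: u(n) = A·r₁^n + B·r₂^n.
From the initial conditions, A + B = -5 and r₁A + r₂B = -3.
Since r₁ - r₂ = √13: A = (-3 - (-5)r₂)/√13 = - \frac{5}{2} + \frac{9 \sqrt{13}}{26}, and B = -5 - A = - \frac{5}{2} - \frac{9 \sqrt{13}}{26}.
So u(n) = \left(- \frac{5}{2} + \frac{9 \sqrt{13}}{26}\right)\left(\frac{3}{2} + \frac{\sqrt{13}}{2}\right)^n + \left(- \frac{5}{2} - \frac{9 \sqrt{13}}{26}\right)\left(\frac{3}{2} - \frac{\sqrt{13}}{2}\right)^n.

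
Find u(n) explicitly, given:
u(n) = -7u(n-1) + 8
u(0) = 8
First-order linear non-homogeneous.
Homogeneous solution: u_h(n) = A·(-7)^n.
Try constant particular solution u_p = K: K = -7K + 8 ⇒ K = 1.
General: u(n) = A·(-7)^n + 1.
Apply u(0) = 8: A + 1 = 8 ⇒ A = 7.
So u(n) = 7 \left(-7\right)^{n} + 1.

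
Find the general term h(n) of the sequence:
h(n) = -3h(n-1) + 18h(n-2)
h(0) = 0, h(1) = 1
Characteristic equation: x² + 3x - 18 = 0, which factors as (x - (-6))(x - (3)) = 0.
Roots r₁ = -6, r₂ = 3 (distinct).
General solution: h(n) = A·(-6)^n + B·(3)^n.
From h(0) = 0: A + B = 0.
From h(1) = 1: -6A + 3B = 1.
Solving: A = - \frac{1}{9}, B = \frac{1}{9}.
So h(n) = - \frac{\left(-6\right)^{n}}{9} + \frac{3^{n}}{9}.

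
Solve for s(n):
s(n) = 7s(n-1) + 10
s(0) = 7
First-order linear non-homogeneous.
Homogeneous solution: s_h(n) = A·(7)^n.
Try constant particular solution s_p = K: K = 7K + 10 ⇒ K = - \frac{5}{3}.
General: s(n) = A·(7)^n - \frac{5}{3}.
Apply s(0) = 7: A - \frac{5}{3} = 7 ⇒ A = \frac{26}{3}.
So s(n) = \frac{26 \cdot 7^{n}}{3} - \frac{5}{3}.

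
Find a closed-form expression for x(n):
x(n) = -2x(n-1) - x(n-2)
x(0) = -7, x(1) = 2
Characteristic equation: x² + 2x + 1 = 0, which is (x - (-1))².
Repeated root r = -1.
General solution: x(n) = (A + Bn)·(-1)^n.
From x(0) = -7: A = -7.
From x(1) = 2: (A + B)·(-1) = 2 ⇒ B = 5.
So x(n) = \left(5 n - 7\right) \cdot (-1)^n.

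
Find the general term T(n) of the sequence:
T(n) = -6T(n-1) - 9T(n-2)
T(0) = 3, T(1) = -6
Characteristic equation: x² + 6x + 9 = 0, which is (x - (-3))².
Repeated root r = -3.
General solution: T(n) = (A + Bn)·(-3)^n.
From T(0) = 3: A = 3.
From T(1) = -6: (A + B)·(-3) = -6 ⇒ B = -1.
So T(n) = \left(3 - n\right) \cdot (-3)^n.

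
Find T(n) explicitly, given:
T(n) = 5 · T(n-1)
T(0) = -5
Pure geometric recurrence with ratio 5.
By induction T(n) = T(0) · (5)^n = - 5 \cdot 5^{n}.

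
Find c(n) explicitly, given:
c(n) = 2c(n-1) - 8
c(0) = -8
First-order linear non-homogeneous.
Homogeneous solution: c_h(n) = A·(2)^n.
Try constant particular solution c_p = K: K = 2K - 8 ⇒ K = 8.
General: c(n) = A·(2)^n + 8.
Apply c(0) = -8: A + 8 = -8 ⇒ A = -16.
So c(n) = 8 - 16 \cdot 2^{n}.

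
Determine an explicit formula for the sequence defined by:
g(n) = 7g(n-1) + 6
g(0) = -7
First-order linear non-homogeneous.
Homogeneous solution: g_h(n) = A·(7)^n.
Try constant particular solution g_p = K: K = 7K + 6 ⇒ K = -1.
General: g(n) = A·(7)^n - 1.
Apply g(0) = -7: A - 1 = -7 ⇒ A = -6.
So g(n) = - 6 \cdot 7^{n} - 1.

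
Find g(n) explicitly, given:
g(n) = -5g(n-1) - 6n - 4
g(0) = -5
First-order linear with linear forcing.
Homogeneous solution: g_h(n) = A·(-5)^n.
Try particular g_p(n) = pn + q. Substituting:
  pn + q = -5(p(n-1) + q) - 6n - 4.
Matching the n-coefficient: p = -5p - 6 ⇒ p = -1.
Matching constants: q = 5p - 5q - 4 ⇒ q = - \frac{3}{2}.
General: g(n) = A·(-5)^n - n - \frac{3}{2}.
Apply g(0) = -5: A - \frac{3}{2} = -5 ⇒ A = - \frac{7}{2}.
So g(n) = - \frac{7 \left(-5\right)^{n}}{2} - n - \frac{3}{2}.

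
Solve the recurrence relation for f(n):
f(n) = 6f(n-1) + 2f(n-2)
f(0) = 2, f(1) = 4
Characteristic equation: x² - 6x - 2 = 0.
Discriminant Δ = (6)² + 4·(2) = 44.
Roots r₁,₂ = (6 ± √44)/2, so r₁ = 3 + \sqrt{11}, r₂ = 3 - \sqrt{11}.
General solution: f(n) = A·r₁^n + B·r₂^n.
From the initial conditions, A + B = 2 and r₁A + r₂B = 4.
Since r₁ - r₂ = √44: A = (4 - (2)r₂)/√44 = 1 - \frac{\sqrt{11}}{11}, and B = 2 - A = \frac{\sqrt{11}}{11} + 1.
So f(n) = \left(1 - \frac{\sqrt{11}}{11}\right)\left(3 + \sqrt{11}\right)^n + \left(\frac{\sqrt{11}}{11} + 1\right)\left(3 - \sqrt{11}\right)^n.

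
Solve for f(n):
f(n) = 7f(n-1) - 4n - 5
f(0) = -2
First-order linear with linear forcing.
Homogeneous solution: f_h(n) = A·(7)^n.
Try particular f_p(n) = pn + q. Substituting:
  pn + q = 7(p(n-1) + q) - 4n - 5.
Matching the n-coefficient: p = 7p - 4 ⇒ p = \frac{2}{3}.
Matching constants: q = -7p + 7q - 5 ⇒ q = \frac{29}{18}.
General: f(n) = A·(7)^n + \frac{2 n}{3} + \frac{29}{18}.
Apply f(0) = -2: A + \frac{29}{18} = -2 ⇒ A = - \frac{65}{18}.
So f(n) = - \frac{65 \cdot 7^{n}}{18} + \frac{2 n}{3} + \frac{29}{18}.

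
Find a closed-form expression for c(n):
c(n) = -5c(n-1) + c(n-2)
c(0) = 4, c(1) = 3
Characteristic equation: x² + 5x - 1 = 0.
Discriminant Δ = (-5)² + 4·(1) = 29.
Roots r₁,₂ = (-5 ± √29)/2, so r₁ = - \frac{5}{2} + \frac{\sqrt{29}}{2}, r₂ = - \frac{\sqrt{29}}{2} - \frac{5}{2}.
General solution: c(n) = A·r₁^n + B·r₂^n.
From the initial conditions, A + B = 4 and r₁A + r₂B = 3.
Since r₁ - r₂ = √29: A = (3 - (4)r₂)/√29 = 2 + \frac{13 \sqrt{29}}{29}, and B = 4 - A = 2 - \frac{13 \sqrt{29}}{29}.
So c(n) = \left(2 + \frac{13 \sqrt{29}}{29}\right)\left(- \frac{5}{2} + \frac{\sqrt{29}}{2}\right)^n + \left(2 - \frac{13 \sqrt{29}}{29}\right)\left(- \frac{\sqrt{29}}{2} - \frac{5}{2}\right)^n.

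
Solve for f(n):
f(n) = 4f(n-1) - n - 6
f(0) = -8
First-order linear with linear forcing.
Homogeneous solution: f_h(n) = A·(4)^n.
Try particular f_p(n) = pn + q. Substituting:
  pn + q = 4(p(n-1) + q) - n - 6.
Matching the n-coefficient: p = 4p - 1 ⇒ p = \frac{1}{3}.
Matching constants: q = -4p + 4q - 6 ⇒ q = \frac{22}{9}.
General: f(n) = A·(4)^n + \frac{n}{3} + \frac{22}{9}.
Apply f(0) = -8: A + \frac{22}{9} = -8 ⇒ A = - \frac{94}{9}.
So f(n) = - \frac{94 \cdot 4^{n}}{9} + \frac{n}{3} + \frac{22}{9}.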